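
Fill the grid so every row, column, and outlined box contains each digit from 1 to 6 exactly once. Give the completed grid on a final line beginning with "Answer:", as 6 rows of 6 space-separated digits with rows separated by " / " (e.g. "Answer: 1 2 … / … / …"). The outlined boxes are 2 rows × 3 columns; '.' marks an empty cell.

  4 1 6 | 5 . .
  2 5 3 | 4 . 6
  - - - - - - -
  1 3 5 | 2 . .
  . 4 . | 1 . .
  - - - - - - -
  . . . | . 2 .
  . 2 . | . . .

Step 1. [r3c5∈{4,6}] across row 3, 6 lands solely at r3c5. So r3c5=6.
Step 2. [r6c5∈{1,3,4,5}] across col 5, 4 lands solely at r6c5 ⇒ r6c5=4.
Step 3. [r5c2∈{6}] r5c2 has the single candidate 6, so r5c2=6.
Step 4. [r5c4∈{3}] r5c4 has the single candidate 3. So r5c4=3.
Step 5. [r1c5∈{3}] r1c5's peers cover all but 3. So r1c5=3.
Step 6. [r5c1∈{5}] r5c1's peers cover all but 5 ⇒ r5c1=5.
Step 7. [r6c6∈{1,5}] r6c6 is the only open cell in row 6 admitting 5, so r6c6=5.
Step 8. [r5c6∈{1}] nothing but 1 survives at r5c6. So r5c6=1.
Step 9. [r4c3∈{2}] only 2 remains possible at r4c3. So r4c3=2.
Step 10. [r3c6∈{4}] r3c6's peers cover all but 4. So r3c6=4.
Step 11. [r4c5∈{5}] nothing but 5 survives at r4c5, so r4c5=5.
Step 12. [r1c6∈{2}] r1c6 has the single candidate 2 ⇒ r1c6=2.
Step 13. [r5c3∈{4}] r5c3's peers cover all but 4. So r5c3=4.
Step 14. [r4c6∈{3}] only 3 remains possible at r4c6 ⇒ r4c6=3.
Step 15. [r2c5∈{1}] r2c5 has the single candidate 1, so r2c5=1.
Step 16. [r6c4∈{6}] r6c4 is down to just 6. So r6c4=6.
Step 17. [r6c1∈{3}] r6c1's peers cover all but 3, so r6c1=3.
Step 18. [r6c3∈{1}] r6c3 is down to just 1, so r6c3=1.
Step 19. [r4c1∈{6}] r4c1's peers cover all but 6. So r4c1=6.

Answer: 4 1 6 5 3 2 / 2 5 3 4 1 6 / 1 3 5 2 6 4 / 6 4 2 1 5 3 / 5 6 4 3 2 1 / 3 2 1 6 4 5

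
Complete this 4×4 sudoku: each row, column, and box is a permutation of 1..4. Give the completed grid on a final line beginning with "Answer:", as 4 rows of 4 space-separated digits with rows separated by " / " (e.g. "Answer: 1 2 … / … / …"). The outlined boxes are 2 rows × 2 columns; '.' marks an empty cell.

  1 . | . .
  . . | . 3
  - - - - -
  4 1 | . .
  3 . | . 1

Step 1. [r1c4∈{2,4}] across col 4, 4 lands solely at r1c4 ⇒ r1c4=4.
Step 2. [r1c3∈{2}] nothing but 2 survives at r1c3. So r1c3=2.
Step 3. [r2c1∈{2}] nothing but 2 survives at r2c1. So r2c1=2.
Step 4. [r3c4∈{2}] nothing but 2 survives at r3c4, so r3c4=2.
Step 5. [r2c3∈{1}] nothing but 1 survives at r2c3 ⇒ r2c3=1.
Step 6. [r1c2∈{3}] r1c2 is down to just 3 ⇒ r1c2=3.
Step 7. [r3c3∈{3}] nothing but 3 survives at r3c3 ⇒ r3c3=3.
Step 8. [r4c2∈{2}] r4c2's peers cover all but 2. So r4c2=2.
Step 9. [r4c3∈{4}] r4c3's peers cover all but 4, so r4c3=4.
Step 10. [r2c2∈{4}] nothing but 4 survives at r2c2. So r2c2=4.

Answer: 1 3 2 4 / 2 4 1 3 / 4 1 3 2 / 3 2 4 1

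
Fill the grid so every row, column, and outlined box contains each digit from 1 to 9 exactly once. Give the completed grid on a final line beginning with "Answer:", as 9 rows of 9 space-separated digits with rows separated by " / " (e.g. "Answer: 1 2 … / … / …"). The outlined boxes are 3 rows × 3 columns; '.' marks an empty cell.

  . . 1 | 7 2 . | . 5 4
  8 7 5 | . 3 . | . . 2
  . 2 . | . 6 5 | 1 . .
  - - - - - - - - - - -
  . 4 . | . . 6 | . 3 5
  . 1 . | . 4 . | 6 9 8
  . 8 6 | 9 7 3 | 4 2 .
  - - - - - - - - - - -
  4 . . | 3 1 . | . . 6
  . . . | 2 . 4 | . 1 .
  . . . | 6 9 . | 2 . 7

Step 1. [r7c8∈{8}] r7c8 has the single candidate 8, so r7c8=8.
Step 2. [r2c7∈{9}] nothing but 9 survives at r2c7, so r2c7=9.
Step 3. [r7c3∈{2,7,9}] in row 7, 2 fits only at r7c3 ⇒ r7c3=2.
Step 4. [r7c2∈{5,9}] row 7 places 9 nowhere but r7c2, so r7c2=9.
Step 5. [r8c5∈{5,8}] col 5 places 5 nowhere but r8c5 ⇒ r8c5=5.
Step 6. [r8c7∈{3}] nothing but 3 survives at r8c7, so r8c7=3.
Step 7. [r4c1∈{2,7,9}] 2 has one home in row 4: r4c1 ⇒ r4c1=2.
Step 8. [r3c3∈{3,4,9}] col 3 places 4 nowhere but r3c3. So r3c3=4.
Step 9. [r8c2∈{6}] r8c2 is down to just 6, so r8c2=6.
Step 10. [r1c2∈{3}] r1c2 is down to just 3 ⇒ r1c2=3.
Step 11. [r8c1∈{7}] nothing but 7 survives at r8c1. So r8c1=7.
Step 12. [r3c4∈{8}] only 8 remains possible at r3c4 ⇒ r3c4=8.
Step 13. [r6c1∈{5}] nothing but 5 survives at r6c1. So r6c1=5.
Step 14. [r5c3∈{3,7}] in row 5, 7 fits only at r5c3. So r5c3=7.
Step 15. [r9c3∈{3,8}] col 3 places 3 nowhere but r9c3, so r9c3=3.
Step 16. [r1c6∈{9}] r1c6 has the single candidate 9 ⇒ r1c6=9.
Step 17. [r4c4∈{1}] only 1 remains possible at r4c4 ⇒ r4c4=1.
Step 18. [r1c7∈{8}] r1c7 is down to just 8. So r1c7=8.
Step 19. [r5c1∈{3}] r5c1's peers cover all but 3, so r5c1=3.
Step 20. [r8c9∈{9}] r8c9 is down to just 9, so r8c9=9.
Step 21. [r9c2∈{5}] only 5 remains possible at r9c2. So r9c2=5.
Step 22. [r8c3∈{8}] only 8 remains possible at r8c3 ⇒ r8c3=8.
Step 23. [r3c8∈{7}] r3c8 is down to just 7, so r3c8=7.
Step 24. [r5c6∈{2}] r5c6 has the single candidate 2, so r5c6=2.
Step 25. [r4c5∈{8}] nothing but 8 survives at r4c5, so r4c5=8.
Step 26. [r2c8∈{6}] r2c8's peers cover all but 6 ⇒ r2c8=6.
Step 27. [r4c7∈{7}] r4c7 is down to just 7 ⇒ r4c7=7.
Step 28. [r2c6∈{1}] r2c6 is down to just 1. So r2c6=1.
Step 29. [r9c8∈{4}] r9c8's peers cover all but 4. So r9c8=4.
Step 30. [r6c9∈{1}] r6c9 has the single candidate 1. So r6c9=1.
Step 31. [r5c4∈{5}] r5c4 is down to just 5. So r5c4=5.
Step 32. [r4c3∈{9}] only 9 remains possible at r4c3, so r4c3=9.
Step 33. [r2c4∈{4}] r2c4 is down to just 4. So r2c4=4.
Step 34. [r7c7∈{5}] r7c7 is down to just 5, so r7c7=5.
Step 35. [r7c6∈{7}] r7c6 is down to just 7. So r7c6=7.
Step 36. [r9c1∈{1}] only 1 remains possible at r9c1. So r9c1=1.
Step 37. [r3c1∈{9}] only 9 remains possible at r3c1. So r3c1=9.
Step 38. [r9c6∈{8}] nothing but 8 survives at r9c6 ⇒ r9c6=8.
Step 39. [r3c9∈{3}] only 3 remains possible at r3c9, so r3c9=3.
Step 40. [r1c1∈{6}] only 6 remains possible at r1c1, so r1c1=6.

Answer: 6 3 1 7 2 9 8 5 4 / 8 7 5 4 3 1 9 6 2 / 9 2 4 8 6 5 1 7 3 / 2 4 9 1 8 6 7 3 5 / 3 1 7 5 4 2 6 9 8 / 5 8 6 9 7 3 4 2 1 / 4 9 2 3 1 7 5 8 6 / 7 6 8 2 5 4 3 1 9 / 1 5 3 6 9 8 2 4 7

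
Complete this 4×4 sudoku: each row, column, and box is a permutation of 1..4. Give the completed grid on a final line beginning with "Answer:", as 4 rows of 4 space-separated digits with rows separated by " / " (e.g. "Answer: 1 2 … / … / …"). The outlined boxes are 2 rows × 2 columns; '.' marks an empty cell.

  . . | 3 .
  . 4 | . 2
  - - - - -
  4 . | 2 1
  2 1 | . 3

Step 1. [r1c1∈{1}] only 1 remains possible at r1c1 ⇒ r1c1=1.
Step 2. [r2c1∈{3}] r2c1 is down to just 3 ⇒ r2c1=3.
Step 3. [r2c3∈{1}] only 1 remains possible at r2c3, so r2c3=1.
Step 4. [r1c2∈{2}] r1c2 has the single candidate 2 ⇒ r1c2=2.
Step 5. [r1c4∈{4}] r1c4's peers cover all but 4. So r1c4=4.
Step 6. [r3c2∈{3}] r3c2 has the single candidate 3 ⇒ r3c2=3.
Step 7. [r4c3∈{4}] r4c3's peers cover all but 4 ⇒ r4c3=4.

Answer: 1 2 3 4 / 3 4 1 2 / 4 3 2 1 / 2 1 4 3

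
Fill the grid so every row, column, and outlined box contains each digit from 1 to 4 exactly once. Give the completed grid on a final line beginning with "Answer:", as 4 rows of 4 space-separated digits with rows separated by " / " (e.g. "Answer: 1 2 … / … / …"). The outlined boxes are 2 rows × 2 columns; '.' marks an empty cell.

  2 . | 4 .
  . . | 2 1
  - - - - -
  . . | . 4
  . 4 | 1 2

Step 1. [r2c2∈{3}] nothing but 3 survives at r2c2. So r2c2=3.
Step 2. [r3c1∈{1,3}] across col 1, 1 lands solely at r3c1 ⇒ r3c1=1.
Step 3. [r3c3∈{3}] r3c3's peers cover all but 3 ⇒ r3c3=3.
Step 4. [r4c1∈{3}] r4c1 is down to just 3 ⇒ r4c1=3.
Step 5. [r1c4∈{3}] only 3 remains possible at r1c4, so r1c4=3.
Step 6. [r3c2∈{2}] only 2 remains possible at r3c2. So r3c2=2.
Step 7. [r2c1∈{4}] only 4 remains possible at r2c1 ⇒ r2c1=4.
Step 8. [r1c2∈{1}] only 1 remains possible at r1c2 ⇒ r1c2=1.

Answer: 2 1 4 3 / 4 3 2 1 / 1 2 3 4 / 3 4 1 2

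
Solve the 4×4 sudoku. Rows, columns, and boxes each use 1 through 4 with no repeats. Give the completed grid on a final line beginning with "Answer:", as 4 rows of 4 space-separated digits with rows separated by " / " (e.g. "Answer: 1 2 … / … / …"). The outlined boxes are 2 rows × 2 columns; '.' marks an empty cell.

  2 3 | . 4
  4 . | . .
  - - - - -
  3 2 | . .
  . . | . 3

Step 1. [r1c3∈{1}] nothing but 1 survives at r1c3 ⇒ r1c3=1.
Step 2. [r4c2∈{1,4}] across col 2, 4 lands solely at r4c2 ⇒ r4c2=4.
Step 3. [r2c3∈{2,3}] row 2 places 3 nowhere but r2c3, so r2c3=3.
Step 4. [r4c3∈{2}] only 2 remains possible at r4c3 ⇒ r4c3=2.
Step 5. [r4c1∈{1}] r4c1 is down to just 1. So r4c1=1.
Step 6. [r3c3∈{4}] nothing but 4 survives at r3c3. So r3c3=4.
Step 7. [r2c2∈{1}] r2c2's peers cover all but 1, so r2c2=1.
Step 8. [r3c4∈{1}] r3c4's peers cover all but 1, so r3c4=1.
Step 9. [r2c4∈{2}] only 2 remains possible at r2c4. So r2c4=2.

Answer: 2 3 1 4 / 4 1 3 2 / 3 2 4 1 / 1 4 2 3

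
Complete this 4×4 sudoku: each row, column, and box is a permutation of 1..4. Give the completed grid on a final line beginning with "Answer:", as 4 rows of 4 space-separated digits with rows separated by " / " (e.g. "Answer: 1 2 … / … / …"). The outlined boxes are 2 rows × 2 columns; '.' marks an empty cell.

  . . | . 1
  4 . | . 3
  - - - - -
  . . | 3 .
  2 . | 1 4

Step 1. [r2c3∈{2}] nothing but 2 survives at r2c3, so r2c3=2.
Step 2. [r3c1∈{1}] only 1 remains possible at r3c1, so r3c1=1.
Step 3. [r1c1∈{3}] r1c1 has the single candidate 3 ⇒ r1c1=3.
Step 4. [r4c2∈{3}] r4c2 has the single candidate 3 ⇒ r4c2=3.
Step 5. [r2c2∈{1}] nothing but 1 survives at r2c2 ⇒ r2c2=1.
Step 6. [r3c2∈{4}] only 4 remains possible at r3c2 ⇒ r3c2=4.
Step 7. [r3c4∈{2}] r3c4 has the single candidate 2 ⇒ r3c4=2.
Step 8. [r1c3∈{4}] r1c3 is down to just 4. So r1c3=4.
Step 9. [r1c2∈{2}] r1c2's peers cover all but 2 ⇒ r1c2=2.

Answer: 3 2 4 1 / 4 1 2 3 / 1 4 3 2 / 2 3 1 4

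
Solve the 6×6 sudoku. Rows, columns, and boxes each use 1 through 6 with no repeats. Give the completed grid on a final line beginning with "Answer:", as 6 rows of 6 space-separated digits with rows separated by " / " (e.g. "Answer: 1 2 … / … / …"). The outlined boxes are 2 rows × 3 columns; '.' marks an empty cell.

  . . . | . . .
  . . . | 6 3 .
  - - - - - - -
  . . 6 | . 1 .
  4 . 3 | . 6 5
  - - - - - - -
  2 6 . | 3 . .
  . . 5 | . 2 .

Step 1. [r1c4∈{1,2,4,5}] across col 4, 5 lands solely at r1c4, so r1c4=5.
Step 2. [r6c4∈{1,4}] in col 4, 1 fits only at r6c4, so r6c4=1.
Step 3. [r5c6∈{4}] r5c6 is down to just 4 ⇒ r5c6=4.
Step 4. [r4c4∈{2}] r4c4 has the single candidate 2 ⇒ r4c4=2.
Step 5. [r3c2∈{2,5}] row 3 places 2 nowhere but r3c2. So r3c2=2.
Step 6. [r2c2∈{1,4,5}] r2c2 is the only open cell in col 2 admitting 5, so r2c2=5.
Step 7. [r2c1∈{1}] nothing but 1 survives at r2c1, so r2c1=1.
Step 8. [r2c3∈{2,4}] 4 has one home in row 2: r2c3. So r2c3=4.
Step 9. [r6c1∈{3}] r6c1's peers cover all but 3. So r6c1=3.
Step 10. [r1c3∈{2}] r1c3 is down to just 2, so r1c3=2.
Step 11. [r1c1∈{6}] only 6 remains possible at r1c1, so r1c1=6.
Step 12. [r1c5∈{4}] r1c5's peers cover all but 4. So r1c5=4.
Step 13. [r1c6∈{1}] r1c6 is down to just 1 ⇒ r1c6=1.
Step 14. [r1c2∈{3}] only 3 remains possible at r1c2 ⇒ r1c2=3.
Step 15. [r5c3∈{1}] nothing but 1 survives at r5c3, so r5c3=1.
Step 16. [r3c6∈{3}] r3c6 is down to just 3 ⇒ r3c6=3.
Step 17. [r4c2∈{1}] r4c2 has the single candidate 1 ⇒ r4c2=1.
Step 18. [r6c6∈{6}] r6c6 has the single candidate 6 ⇒ r6c6=6.
Step 19. [r5c5∈{5}] nothing but 5 survives at r5c5. So r5c5=5.
Step 20. [r3c1∈{5}] r3c1's peers cover all but 5, so r3c1=5.
Step 21. [r2c6∈{2}] r2c6 is down to just 2, so r2c6=2.
Step 22. [r6c2∈{4}] r6c2's peers cover all but 4, so r6c2=4.
Step 23. [r3c4∈{4}] r3c4's peers cover all but 4 ⇒ r3c4=4.

Answer: 6 3 2 5 4 1 / 1 5 4 6 3 2 / 5 2 6 4 1 3 / 4 1 3 2 6 5 / 2 6 1 3 5 4 / 3 4 5 1 2 6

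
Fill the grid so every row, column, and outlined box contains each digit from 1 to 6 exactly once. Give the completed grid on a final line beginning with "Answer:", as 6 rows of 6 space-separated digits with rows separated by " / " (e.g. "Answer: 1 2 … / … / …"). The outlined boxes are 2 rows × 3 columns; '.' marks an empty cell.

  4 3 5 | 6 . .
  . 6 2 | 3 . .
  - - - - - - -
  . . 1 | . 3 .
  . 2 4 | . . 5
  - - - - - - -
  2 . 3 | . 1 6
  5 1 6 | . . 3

Step 1. [r1c5∈{2}] r1c5 is down to just 2 ⇒ r1c5=2.
Step 2. [r6c5∈{4}] r6c5's peers cover all but 4 ⇒ r6c5=4.
Step 3. [r3c4∈{2,4}] col 4 places 4 nowhere but r3c4. So r3c4=4.
Step 4. [r1c6∈{1}] r1c6 has the single candidate 1, so r1c6=1.
Step 5. [r4c1∈{3,6}] row 4 places 3 nowhere but r4c1, so r4c1=3.
Step 6. [r2c5∈{5}] r2c5 has the single candidate 5, so r2c5=5.
Step 7. [r2c1∈{1}] r2c1's peers cover all but 1 ⇒ r2c1=1.
Step 8. [r3c2∈{5}] r3c2 has the single candidate 5. So r3c2=5.
Step 9. [r3c6∈{2}] only 2 remains possible at r3c6, so r3c6=2.
Step 10. [r4c5∈{6}] only 6 remains possible at r4c5 ⇒ r4c5=6.
Step 11. [r4c4∈{1}] r4c4 is down to just 1, so r4c4=1.
Step 12. [r5c2∈{4}] r5c2's peers cover all but 4 ⇒ r5c2=4.
Step 13. [r3c1∈{6}] r3c1's peers cover all but 6 ⇒ r3c1=6.
Step 14. [r6c4∈{2}] r6c4's peers cover all but 2. So r6c4=2.
Step 15. [r5c4∈{5}] r5c4's peers cover all but 5. So r5c4=5.
Step 16. [r2c6∈{4}] only 4 remains possible at r2c6 ⇒ r2c6=4.

Answer: 4 3 5 6 2 1 / 1 6 2 3 5 4 / 6 5 1 4 3 2 / 3 2 4 1 6 5 / 2 4 3 5 1 6 / 5 1 6 2 4 3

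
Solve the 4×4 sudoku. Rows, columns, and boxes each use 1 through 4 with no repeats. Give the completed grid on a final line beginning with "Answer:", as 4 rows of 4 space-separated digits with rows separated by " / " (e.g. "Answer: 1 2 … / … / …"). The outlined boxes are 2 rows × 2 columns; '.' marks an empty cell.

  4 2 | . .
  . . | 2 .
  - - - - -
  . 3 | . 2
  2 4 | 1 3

Step 1. [r2c2∈{1}] only 1 remains possible at r2c2 ⇒ r2c2=1.
Step 2. [r2c4∈{4}] r2c4 is down to just 4. So r2c4=4.
Step 3. [r2c1∈{3}] only 3 remains possible at r2c1. So r2c1=3.
Step 4. [r3c3∈{4}] only 4 remains possible at r3c3 ⇒ r3c3=4.
Step 5. [r3c1∈{1}] r3c1 has the single candidate 1 ⇒ r3c1=1.
Step 6. [r1c4∈{1}] r1c4's peers cover all but 1 ⇒ r1c4=1.
Step 7. [r1c3∈{3}] r1c3 has the single candidate 3. So r1c3=3.

Answer: 4 2 3 1 / 3 1 2 4 / 1 3 4 2 / 2 4 1 3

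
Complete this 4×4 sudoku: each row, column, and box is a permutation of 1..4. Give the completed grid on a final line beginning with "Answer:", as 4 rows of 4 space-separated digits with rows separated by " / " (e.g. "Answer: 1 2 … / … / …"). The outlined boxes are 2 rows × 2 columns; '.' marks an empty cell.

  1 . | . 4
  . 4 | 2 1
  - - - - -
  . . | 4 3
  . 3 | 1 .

Step 1. [r3c1∈{2}] nothing but 2 survives at r3c1. So r3c1=2.
Step 2. [r1c3∈{3}] nothing but 3 survives at r1c3, so r1c3=3.
Step 3. [r4c4∈{2}] nothing but 2 survives at r4c4, so r4c4=2.
Step 4. [r2c1∈{3}] r2c1 is down to just 3, so r2c1=3.
Step 5. [r4c1∈{4}] r4c1 is down to just 4, so r4c1=4.
Step 6. [r3c2∈{1}] nothing but 1 survives at r3c2. So r3c2=1.
Step 7. [r1c2∈{2}] r1c2's peers cover all but 2 ⇒ r1c2=2.

Answer: 1 2 3 4 / 3 4 2 1 / 2 1 4 3 / 4 3 1 2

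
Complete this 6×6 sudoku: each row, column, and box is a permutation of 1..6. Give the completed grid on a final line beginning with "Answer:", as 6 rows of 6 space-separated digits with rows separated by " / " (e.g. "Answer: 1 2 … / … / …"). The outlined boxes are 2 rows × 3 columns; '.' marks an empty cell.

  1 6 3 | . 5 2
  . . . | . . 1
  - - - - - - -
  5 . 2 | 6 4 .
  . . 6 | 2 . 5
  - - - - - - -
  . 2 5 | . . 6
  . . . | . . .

Step 1. [r6c6∈{3,4}] 4 has one home in col 6: r6c6 ⇒ r6c6=4.
Step 2. [r4c5∈{1,3}] 1 has one home in box 4: r4c5, so r4c5=1.
Step 3. [r5c5∈{3}] only 3 remains possible at r5c5 ⇒ r5c5=3.
Step 4. [r2c3∈{4}] r2c3's peers cover all but 4. So r2c3=4.
Step 5. [r4c2∈{3,4}] col 2 places 4 nowhere but r4c2, so r4c2=4.
Step 6. [r4c1∈{3}] r4c1 is down to just 3. So r4c1=3.
Step 7. [r6c3∈{1}] nothing but 1 survives at r6c3. So r6c3=1.
Step 8. [r3c2∈{1}] r3c2 has the single candidate 1 ⇒ r3c2=1.
Step 9. [r6c5∈{2}] only 2 remains possible at r6c5. So r6c5=2.
Step 10. [r1c4∈{4}] only 4 remains possible at r1c4. So r1c4=4.
Step 11. [r5c1∈{4}] only 4 remains possible at r5c1, so r5c1=4.
Step 12. [r2c5∈{6}] r2c5 has the single candidate 6. So r2c5=6.
Step 13. [r2c2∈{5}] r2c2 has the single candidate 5. So r2c2=5.
Step 14. [r2c1∈{2}] r2c1's peers cover all but 2, so r2c1=2.
Step 15. [r3c6∈{3}] r3c6's peers cover all but 3. So r3c6=3.
Step 16. [r2c4∈{3}] r2c4 is down to just 3. So r2c4=3.
Step 17. [r5c4∈{1}] r5c4's peers cover all but 1 ⇒ r5c4=1.
Step 18. [r6c2∈{3}] r6c2 is down to just 3 ⇒ r6c2=3.
Step 19. [r6c4∈{5}] nothing but 5 survives at r6c4. So r6c4=5.
Step 20. [r6c1∈{6}] only 6 remains possible at r6c1 ⇒ r6c1=6.

Answer: 1 6 3 4 5 2 / 2 5 4 3 6 1 / 5 1 2 6 4 3 / 3 4 6 2 1 5 / 4 2 5 1 3 6 / 6 3 1 5 2 4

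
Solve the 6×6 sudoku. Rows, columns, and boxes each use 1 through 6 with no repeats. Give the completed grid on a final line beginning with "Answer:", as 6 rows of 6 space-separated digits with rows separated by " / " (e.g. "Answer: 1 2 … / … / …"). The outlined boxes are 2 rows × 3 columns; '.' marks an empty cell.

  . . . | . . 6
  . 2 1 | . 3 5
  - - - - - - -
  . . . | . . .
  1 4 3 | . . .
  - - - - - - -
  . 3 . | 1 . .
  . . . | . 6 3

Step 1. [r4c6∈{2}] r4c6 has the single candidate 2, so r4c6=2.
Step 2. [r2c4∈{4}] r2c4 is down to just 4. So r2c4=4.
Step 3. [r5c6∈{4}] nothing but 4 survives at r5c6 ⇒ r5c6=4.
Step 4. [r1c2∈{5}] r1c2 is down to just 5. So r1c2=5.
Step 5. [r4c5∈{5}] nothing but 5 survives at r4c5 ⇒ r4c5=5.
Step 6. [r5c5∈{2}] r5c5's peers cover all but 2 ⇒ r5c5=2.
Step 7. [r3c2∈{6}] r3c2 has the single candidate 6, so r3c2=6.
Step 8. [r6c4∈{5}] r6c4 has the single candidate 5, so r6c4=5.
Step 9. [r5c3∈{5,6}] in col 3, 6 fits only at r5c3. So r5c3=6.
Step 10. [r1c3∈{4}] only 4 remains possible at r1c3 ⇒ r1c3=4.
Step 11. [r6c3∈{2}] only 2 remains possible at r6c3. So r6c3=2.
Step 12. [r3c6∈{1}] r3c6 is down to just 1. So r3c6=1.
Step 13. [r3c1∈{2,5}] across row 3, 2 lands solely at r3c1, so r3c1=2.
Step 14. [r3c3∈{5}] nothing but 5 survives at r3c3. So r3c3=5.
Step 15. [r5c1∈{5}] nothing but 5 survives at r5c1 ⇒ r5c1=5.
Step 16. [r1c4∈{2}] r1c4 is down to just 2 ⇒ r1c4=2.
Step 17. [r1c5∈{1}] nothing but 1 survives at r1c5. So r1c5=1.
Step 18. [r6c1∈{4}] r6c1 is down to just 4, so r6c1=4.
Step 19. [r2c1∈{6}] nothing but 6 survives at r2c1. So r2c1=6.
Step 20. [r1c1∈{3}] nothing but 3 survives at r1c1 ⇒ r1c1=3.
Step 21. [r3c5∈{4}] r3c5 is down to just 4 ⇒ r3c5=4.
Step 22. [r4c4∈{6}] r4c4's peers cover all but 6, so r4c4=6.
Step 23. [r3c4∈{3}] only 3 remains possible at r3c4. So r3c4=3.
Step 24. [r6c2∈{1}] r6c2's peers cover all but 1 ⇒ r6c2=1.

Answer: 3 5 4 2 1 6 / 6 2 1 4 3 5 / 2 6 5 3 4 1 / 1 4 3 6 5 2 / 5 3 6 1 2 4 / 4 1 2 5 6 3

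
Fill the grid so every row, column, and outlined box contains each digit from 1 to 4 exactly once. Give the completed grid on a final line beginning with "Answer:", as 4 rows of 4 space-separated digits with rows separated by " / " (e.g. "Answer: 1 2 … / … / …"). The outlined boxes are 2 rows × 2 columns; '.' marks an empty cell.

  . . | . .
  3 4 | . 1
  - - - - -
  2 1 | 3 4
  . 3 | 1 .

Step 1. [r2c3∈{2}] nothing but 2 survives at r2c3. So r2c3=2.
Step 2. [r1c1∈{1}] only 1 remains possible at r1c1 ⇒ r1c1=1.
Step 3. [r4c1∈{4}] r4c1 has the single candidate 4. So r4c1=4.
Step 4. [r1c3∈{4}] only 4 remains possible at r1c3, so r1c3=4.
Step 5. [r1c4∈{3}] r1c4 is down to just 3 ⇒ r1c4=3.
Step 6. [r4c4∈{2}] r4c4 has the single candidate 2. So r4c4=2.
Step 7. [r1c2∈{2}] only 2 remains possible at r1c2. So r1c2=2.

Answer: 1 2 4 3 / 3 4 2 1 / 2 1 3 4 / 4 3 1 2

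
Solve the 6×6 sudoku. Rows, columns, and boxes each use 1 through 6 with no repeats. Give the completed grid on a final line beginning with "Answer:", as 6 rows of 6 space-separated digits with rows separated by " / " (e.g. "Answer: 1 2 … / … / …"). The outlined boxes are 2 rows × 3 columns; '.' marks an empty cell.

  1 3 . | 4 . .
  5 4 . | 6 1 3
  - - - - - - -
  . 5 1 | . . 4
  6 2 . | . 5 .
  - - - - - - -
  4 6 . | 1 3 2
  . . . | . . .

Step 1. [r3c1∈{3}] nothing but 3 survives at r3c1 ⇒ r3c1=3.
Step 2. [r2c3∈{2}] r2c3's peers cover all but 2, so r2c3=2.
Step 3. [r6c6∈{5,6}] across col 6, 6 lands solely at r6c6 ⇒ r6c6=6.
Step 4. [r3c4∈{2}] r3c4's peers cover all but 2 ⇒ r3c4=2.
Step 5. [r6c4∈{5}] only 5 remains possible at r6c4. So r6c4=5.
Step 6. [r6c1∈{2}] r6c1 is down to just 2 ⇒ r6c1=2.
Step 7. [r1c6∈{5}] nothing but 5 survives at r1c6. So r1c6=5.
Step 8. [r6c3∈{3}] only 3 remains possible at r6c3 ⇒ r6c3=3.
Step 9. [r1c5∈{2}] r1c5's peers cover all but 2. So r1c5=2.
Step 10. [r3c5∈{6}] nothing but 6 survives at r3c5, so r3c5=6.
Step 11. [r6c2∈{1}] nothing but 1 survives at r6c2. So r6c2=1.
Step 12. [r6c5∈{4}] r6c5 has the single candidate 4. So r6c5=4.
Step 13. [r1c3∈{6}] r1c3 is down to just 6, so r1c3=6.
Step 14. [r4c6∈{1}] r4c6 has the single candidate 1, so r4c6=1.
Step 15. [r4c3∈{4}] r4c3 is down to just 4. So r4c3=4.
Step 16. [r4c4∈{3}] nothing but 3 survives at r4c4, so r4c4=3.
Step 17. [r5c3∈{5}] only 5 remains possible at r5c3, so r5c3=5.

Answer: 1 3 6 4 2 5 / 5 4 2 6 1 3 / 3 5 1 2 6 4 / 6 2 4 3 5 1 / 4 6 5 1 3 2 / 2 1 3 5 4 6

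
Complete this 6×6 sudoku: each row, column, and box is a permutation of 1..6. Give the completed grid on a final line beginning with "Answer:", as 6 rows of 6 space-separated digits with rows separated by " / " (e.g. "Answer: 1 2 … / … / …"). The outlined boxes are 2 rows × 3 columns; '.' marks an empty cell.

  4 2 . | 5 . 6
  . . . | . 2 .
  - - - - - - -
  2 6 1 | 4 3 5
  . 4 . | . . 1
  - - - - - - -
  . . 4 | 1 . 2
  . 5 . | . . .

Step 1. [r2c4∈{3}] nothing but 3 survives at r2c4. So r2c4=3.
Step 2. [r6c4∈{6}] r6c4 has the single candidate 6. So r6c4=6.
Step 3. [r6c6∈{3,4}] col 6 places 3 nowhere but r6c6 ⇒ r6c6=3.
Step 4. [r5c1∈{3,6}] 6 has one home in row 5: r5c1 ⇒ r5c1=6.
Step 5. [r4c1∈{3,5}] 3 has one home in col 1: r4c1, so r4c1=3.
Step 6. [r2c1∈{1,5}] r2c1 is the only open cell in col 1 admitting 5 ⇒ r2c1=5.
Step 7. [r4c5∈{6}] r4c5 is down to just 6, so r4c5=6.
Step 8. [r1c5∈{1}] nothing but 1 survives at r1c5 ⇒ r1c5=1.
Step 9. [r2c3∈{6}] only 6 remains possible at r2c3 ⇒ r2c3=6.
Step 10. [r6c1∈{1}] only 1 remains possible at r6c1 ⇒ r6c1=1.
Step 11. [r5c5∈{5}] only 5 remains possible at r5c5 ⇒ r5c5=5.
Step 12. [r4c3∈{5}] only 5 remains possible at r4c3 ⇒ r4c3=5.
Step 13. [r5c2∈{3}] r5c2 has the single candidate 3, so r5c2=3.
Step 14. [r2c6∈{4}] only 4 remains possible at r2c6, so r2c6=4.
Step 15. [r6c5∈{4}] r6c5's peers cover all but 4 ⇒ r6c5=4.
Step 16. [r2c2∈{1}] only 1 remains possible at r2c2 ⇒ r2c2=1.
Step 17. [r6c3∈{2}] r6c3 has the single candidate 2. So r6c3=2.
Step 18. [r4c4∈{2}] nothing but 2 survives at r4c4, so r4c4=2.
Step 19. [r1c3∈{3}] r1c3's peers cover all but 3 ⇒ r1c3=3.

Answer: 4 2 3 5 1 6 / 5 1 6 3 2 4 / 2 6 1 4 3 5 / 3 4 5 2 6 1 / 6 3 4 1 5 2 / 1 5 2 6 4 3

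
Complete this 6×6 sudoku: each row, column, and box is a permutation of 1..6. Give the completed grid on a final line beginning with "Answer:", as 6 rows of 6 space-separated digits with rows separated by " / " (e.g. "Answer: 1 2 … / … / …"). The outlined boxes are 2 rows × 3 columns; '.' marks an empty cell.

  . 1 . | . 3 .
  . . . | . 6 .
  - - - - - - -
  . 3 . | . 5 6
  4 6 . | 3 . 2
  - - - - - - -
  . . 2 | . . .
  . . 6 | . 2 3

Step 1. [r3c4∈{1,4}] 4 has one home in row 3: r3c4, so r3c4=4.
Step 2. [r2c2∈{2,4,5}] col 2 places 2 nowhere but r2c2. So r2c2=2.
Step 3. [r4c3∈{1,5}] r4c3 is the only open cell in row 4 admitting 5. So r4c3=5.
Step 4. [r5c1∈{1,3,5}] r5c1 is the only open cell in row 5 admitting 3, so r5c1=3.
Step 5. [r2c1∈{5}] nothing but 5 survives at r2c1, so r2c1=5.
Step 6. [r2c4∈{1}] r2c4 is down to just 1, so r2c4=1.
Step 7. [r6c4∈{5}] r6c4 has the single candidate 5 ⇒ r6c4=5.
Step 8. [r2c6∈{4}] nothing but 4 survives at r2c6. So r2c6=4.
Step 9. [r5c5∈{1,4}] in col 5, 4 fits only at r5c5. So r5c5=4.
Step 10. [r3c3∈{1}] r3c3 has the single candidate 1. So r3c3=1.
Step 11. [r6c1∈{1}] r6c1 has the single candidate 1. So r6c1=1.
Step 12. [r5c2∈{5}] r5c2 has the single candidate 5, so r5c2=5.
Step 13. [r6c2∈{4}] r6c2 has the single candidate 4, so r6c2=4.
Step 14. [r5c6∈{1}] r5c6's peers cover all but 1. So r5c6=1.
Step 15. [r1c4∈{2}] nothing but 2 survives at r1c4 ⇒ r1c4=2.
Step 16. [r3c1∈{2}] r3c1's peers cover all but 2 ⇒ r3c1=2.
Step 17. [r4c5∈{1}] r4c5 is down to just 1, so r4c5=1.
Step 18. [r1c1∈{6}] only 6 remains possible at r1c1 ⇒ r1c1=6.
Step 19. [r2c3∈{3}] only 3 remains possible at r2c3. So r2c3=3.
Step 20. [r1c3∈{4}] r1c3 has the single candidate 4 ⇒ r1c3=4.
Step 21. [r1c6∈{5}] nothing but 5 survives at r1c6, so r1c6=5.
Step 22. [r5c4∈{6}] r5c4's peers cover all but 6. So r5c4=6.

Answer: 6 1 4 2 3 5 / 5 2 3 1 6 4 / 2 3 1 4 5 6 / 4 6 5 3 1 2 / 3 5 2 6 4 1 / 1 4 6 5 2 3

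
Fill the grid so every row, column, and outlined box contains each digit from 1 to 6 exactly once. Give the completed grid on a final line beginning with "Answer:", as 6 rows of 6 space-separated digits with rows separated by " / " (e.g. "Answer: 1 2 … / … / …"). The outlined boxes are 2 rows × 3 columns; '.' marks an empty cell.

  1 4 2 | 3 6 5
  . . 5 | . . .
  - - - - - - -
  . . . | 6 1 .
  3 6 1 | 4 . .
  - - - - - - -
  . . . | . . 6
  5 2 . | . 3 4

Step 1. [r5c4∈{1,2,5}] r5c4 is the only open cell in col 4 admitting 5, so r5c4=5.
Step 2. [r4c6∈{2}] r4c6 is down to just 2 ⇒ r4c6=2.
Step 3. [r5c1∈{4}] r5c1's peers cover all but 4. So r5c1=4.
Step 4. [r2c4∈{1,2}] col 4 places 2 nowhere but r2c4, so r2c4=2.
Step 5. [r5c3∈{3}] only 3 remains possible at r5c3 ⇒ r5c3=3.
Step 6. [r2c5∈{4}] only 4 remains possible at r2c5. So r2c5=4.
Step 7. [r4c5∈{5}] r4c5 has the single candidate 5. So r4c5=5.
Step 8. [r3c2∈{5}] r3c2's peers cover all but 5, so r3c2=5.
Step 9. [r6c4∈{1}] r6c4's peers cover all but 1 ⇒ r6c4=1.
Step 10. [r3c3∈{4}] r3c3 has the single candidate 4. So r3c3=4.
Step 11. [r2c2∈{3}] r2c2 has the single candidate 3. So r2c2=3.
Step 12. [r2c6∈{1}] r2c6's peers cover all but 1, so r2c6=1.
Step 13. [r3c6∈{3}] only 3 remains possible at r3c6 ⇒ r3c6=3.
Step 14. [r3c1∈{2}] nothing but 2 survives at r3c1 ⇒ r3c1=2.
Step 15. [r5c5∈{2}] r5c5's peers cover all but 2, so r5c5=2.
Step 16. [r6c3∈{6}] only 6 remains possible at r6c3. So r6c3=6.
Step 17. [r2c1∈{6}] r2c1 is down to just 6. So r2c1=6.
Step 18. [r5c2∈{1}] only 1 remains possible at r5c2 ⇒ r5c2=1.

Answer: 1 4 2 3 6 5 / 6 3 5 2 4 1 / 2 5 4 6 1 3 / 3 6 1 4 5 2 / 4 1 3 5 2 6 / 5 2 6 1 3 4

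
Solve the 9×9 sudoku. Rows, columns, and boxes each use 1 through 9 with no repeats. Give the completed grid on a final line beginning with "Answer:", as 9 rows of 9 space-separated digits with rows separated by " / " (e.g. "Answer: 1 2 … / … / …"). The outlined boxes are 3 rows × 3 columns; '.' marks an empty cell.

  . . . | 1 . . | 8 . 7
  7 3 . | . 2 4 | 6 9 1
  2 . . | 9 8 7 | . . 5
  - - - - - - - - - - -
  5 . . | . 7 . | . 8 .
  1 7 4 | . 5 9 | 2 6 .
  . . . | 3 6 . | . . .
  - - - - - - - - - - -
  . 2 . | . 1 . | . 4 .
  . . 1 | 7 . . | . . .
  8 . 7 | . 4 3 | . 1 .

Step 1. [r6c1∈{9}] r6c1 has the single candidate 9. So r6c1=9.
Step 2. [r3c3∈{6}] nothing but 6 survives at r3c3 ⇒ r3c3=6.
Step 3. [r2c4∈{5}] nothing but 5 survives at r2c4 ⇒ r2c4=5.
Step 4. [r5c9∈{3}] r5c9 has the single candidate 3. So r5c9=3.
Step 5. [r7c7∈{3,5,7,9}] across row 7, 7 lands solely at r7c7. So r7c7=7.
Step 6. [r3c7∈{3,4}] across box 3, 4 lands solely at r3c7, so r3c7=4.
Step 7. [r8c7∈{3,5,9}] 3 has one home in col 7: r8c7 ⇒ r8c7=3.
Step 8. [r4c4∈{2,4}] r4c4 is the only open cell in col 4 admitting 4, so r4c4=4.
Step 9. [r4c9∈{9}] only 9 remains possible at r4c9. So r4c9=9.
Step 10. [r7c3∈{3,5,9}] 9 has one home in row 7: r7c3. So r7c3=9.
Step 11. [r7c6∈{5,6,8}] row 7 places 5 nowhere but r7c6 ⇒ r7c6=5.
Step 12. [r9c4∈{2,6}] in col 4, 2 fits only at r9c4 ⇒ r9c4=2.
Step 13. [r7c4∈{6,8}] across col 4, 6 lands solely at r7c4. So r7c4=6.
Step 14. [r8c1∈{4,6}] col 1 places 6 nowhere but r8c1 ⇒ r8c1=6.
Step 15. [r9c2∈{5}] r9c2 is down to just 5 ⇒ r9c2=5.
Step 16. [r8c8∈{2,5}] 5 has one home in row 8: r8c8. So r8c8=5.
Step 17. [r4c7∈{1}] nothing but 1 survives at r4c7, so r4c7=1.
Step 18. [r6c2∈{8}] only 8 remains possible at r6c2. So r6c2=8.
Step 19. [r6c3∈{2}] only 2 remains possible at r6c3 ⇒ r6c3=2.
Step 20. [r1c5∈{3}] nothing but 3 survives at r1c5 ⇒ r1c5=3.
Step 21. [r8c6∈{8}] r8c6's peers cover all but 8. So r8c6=8.
Step 22. [r8c2∈{4}] only 4 remains possible at r8c2. So r8c2=4.
Step 23. [r7c1∈{3}] r7c1's peers cover all but 3, so r7c1=3.
Step 24. [r4c2∈{6}] only 6 remains possible at r4c2, so r4c2=6.
Step 25. [r9c9∈{6}] only 6 remains possible at r9c9 ⇒ r9c9=6.
Step 26. [r4c6∈{2}] only 2 remains possible at r4c6, so r4c6=2.
Step 27. [r1c8∈{2}] r1c8's peers cover all but 2 ⇒ r1c8=2.
Step 28. [r1c6∈{6}] r1c6 is down to just 6. So r1c6=6.
Step 29. [r1c1∈{4}] r1c1's peers cover all but 4. So r1c1=4.
Step 30. [r1c2∈{9}] r1c2 has the single candidate 9 ⇒ r1c2=9.
Step 31. [r6c8∈{7}] r6c8 has the single candidate 7. So r6c8=7.
Step 32. [r1c3∈{5}] r1c3's peers cover all but 5 ⇒ r1c3=5.
Step 33. [r4c3∈{3}] r4c3's peers cover all but 3, so r4c3=3.
Step 34. [r6c6∈{1}] r6c6 has the single candidate 1 ⇒ r6c6=1.
Step 35. [r6c9∈{4}] r6c9 has the single candidate 4, so r6c9=4.
Step 36. [r9c7∈{9}] r9c7 has the single candidate 9. So r9c7=9.
Step 37. [r3c2∈{1}] r3c2's peers cover all but 1, so r3c2=1.
Step 38. [r5c4∈{8}] r5c4 is down to just 8. So r5c4=8.
Step 39. [r8c5∈{9}] r8c5's peers cover all but 9 ⇒ r8c5=9.
Step 40. [r6c7∈{5}] nothing but 5 survives at r6c7, so r6c7=5.
Step 41. [r2c3∈{8}] r2c3 is down to just 8. So r2c3=8.
Step 42. [r8c9∈{2}] r8c9 has the single candidate 2, so r8c9=2.
Step 43. [r7c9∈{8}] nothing but 8 survives at r7c9 ⇒ r7c9=8.
Step 44. [r3c8∈{3}] r3c8 is down to just 3. So r3c8=3.

Answer: 4 9 5 1 3 6 8 2 7 / 7 3 8 5 2 4 6 9 1 / 2 1 6 9 8 7 4 3 5 / 5 6 3 4 7 2 1 8 9 / 1 7 4 8 5 9 2 6 3 / 9 8 2 3 6 1 5 7 4 / 3 2 9 6 1 5 7 4 8 / 6 4 1 7 9 8 3 5 2 / 8 5 7 2 4 3 9 1 6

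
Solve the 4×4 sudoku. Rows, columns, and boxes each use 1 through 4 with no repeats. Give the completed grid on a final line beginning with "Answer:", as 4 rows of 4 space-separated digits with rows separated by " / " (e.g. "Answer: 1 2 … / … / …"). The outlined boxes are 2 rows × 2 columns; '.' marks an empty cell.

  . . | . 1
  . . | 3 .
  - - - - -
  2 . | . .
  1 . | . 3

Step 1. [r3c4∈{4}] r3c4 is down to just 4, so r3c4=4.
Step 2. [r1c3∈{2,4}] r1c3 is the only open cell in col 3 admitting 4, so r1c3=4.
Step 3. [r2c2∈{1,2,4}] r2c2 is the only open cell in row 2 admitting 1. So r2c2=1.
Step 4. [r1c2∈{2,3}] r1c2 is the only open cell in row 1 admitting 2, so r1c2=2.
Step 5. [r4c3∈{2}] r4c3 has the single candidate 2. So r4c3=2.
Step 6. [r4c2∈{4}] r4c2 has the single candidate 4 ⇒ r4c2=4.
Step 7. [r3c2∈{3}] only 3 remains possible at r3c2 ⇒ r3c2=3.
Step 8. [r2c4∈{2}] nothing but 2 survives at r2c4 ⇒ r2c4=2.
Step 9. [r3c3∈{1}] r3c3 is down to just 1. So r3c3=1.
Step 10. [r2c1∈{4}] r2c1 has the single candidate 4 ⇒ r2c1=4.
Step 11. [r1c1∈{3}] nothing but 3 survives at r1c1, so r1c1=3.

Answer: 3 2 4 1 / 4 1 3 2 / 2 3 1 4 / 1 4 2 3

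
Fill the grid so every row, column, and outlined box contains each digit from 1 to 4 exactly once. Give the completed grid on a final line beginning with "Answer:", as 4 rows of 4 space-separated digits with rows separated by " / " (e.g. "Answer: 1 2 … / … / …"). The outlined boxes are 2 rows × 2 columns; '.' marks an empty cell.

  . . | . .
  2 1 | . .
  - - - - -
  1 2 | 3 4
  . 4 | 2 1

Step 1. [r1c2∈{3}] nothing but 3 survives at r1c2 ⇒ r1c2=3.
Step 2. [r2c3∈{4}] only 4 remains possible at r2c3, so r2c3=4.
Step 3. [r4c1∈{3}] r4c1 has the single candidate 3. So r4c1=3.
Step 4. [r1c4∈{2}] r1c4 is down to just 2. So r1c4=2.
Step 5. [r2c4∈{3}] r2c4's peers cover all but 3 ⇒ r2c4=3.
Step 6. [r1c3∈{1}] r1c3 has the single candidate 1. So r1c3=1.
Step 7. [r1c1∈{4}] r1c1 is down to just 4. So r1c1=4.

Answer: 4 3 1 2 / 2 1 4 3 / 1 2 3 4 / 3 4 2 1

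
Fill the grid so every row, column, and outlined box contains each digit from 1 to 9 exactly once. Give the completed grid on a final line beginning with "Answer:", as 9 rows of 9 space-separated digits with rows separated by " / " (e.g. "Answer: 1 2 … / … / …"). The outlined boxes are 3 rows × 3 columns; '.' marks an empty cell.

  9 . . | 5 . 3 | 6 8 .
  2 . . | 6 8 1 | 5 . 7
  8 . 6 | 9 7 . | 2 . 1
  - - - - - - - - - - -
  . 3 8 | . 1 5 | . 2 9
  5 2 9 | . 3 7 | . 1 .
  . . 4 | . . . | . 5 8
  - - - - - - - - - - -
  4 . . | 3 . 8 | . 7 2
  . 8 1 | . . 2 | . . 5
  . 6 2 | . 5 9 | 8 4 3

Step 1. [r9c1∈{7}] nothing but 7 survives at r9c1 ⇒ r9c1=7.
Step 2. [r1c9∈{4}] r1c9 is down to just 4 ⇒ r1c9=4.
Step 3. [r4c4∈{4}] r4c4 has the single candidate 4 ⇒ r4c4=4.
Step 4. [r6c2∈{1,7}] in box 4, 7 fits only at r6c2. So r6c2=7.
Step 5. [r6c5∈{2,6,9}] in row 6, 9 fits only at r6c5 ⇒ r6c5=9.
Step 6. [r2c8∈{3,9}] row 2 places 9 nowhere but r2c8 ⇒ r2c8=9.
Step 7. [r3c2∈{4,5}] 5 has one home in row 3: r3c2, so r3c2=5.
Step 8. [r8c5∈{4,6}] r8c5 is the only open cell in row 8 admitting 4, so r8c5=4.
Step 9. [r6c1∈{1,6}] across row 6, 1 lands solely at r6c1. So r6c1=1.
Step 10. [r7c2∈{9}] r7c2 is down to just 9, so r7c2=9.
Step 11. [r8c4∈{7}] only 7 remains possible at r8c4 ⇒ r8c4=7.
Step 12. [r7c5∈{6}] only 6 remains possible at r7c5. So r7c5=6.
Step 13. [r4c1∈{6}] r4c1's peers cover all but 6. So r4c1=6.
Step 14. [r2c2∈{4}] r2c2 has the single candidate 4, so r2c2=4.
Step 15. [r3c6∈{4}] nothing but 4 survives at r3c6 ⇒ r3c6=4.
Step 16. [r1c3∈{7}] nothing but 7 survives at r1c3, so r1c3=7.
Step 17. [r7c7∈{1}] nothing but 1 survives at r7c7 ⇒ r7c7=1.
Step 18. [r8c7∈{9}] r8c7 is down to just 9. So r8c7=9.
Step 19. [r6c4∈{2}] r6c4's peers cover all but 2. So r6c4=2.
Step 20. [r1c2∈{1}] only 1 remains possible at r1c2, so r1c2=1.
Step 21. [r8c1∈{3}] nothing but 3 survives at r8c1. So r8c1=3.
Step 22. [r8c8∈{6}] r8c8's peers cover all but 6. So r8c8=6.
Step 23. [r6c7∈{3}] r6c7's peers cover all but 3. So r6c7=3.
Step 24. [r7c3∈{5}] only 5 remains possible at r7c3. So r7c3=5.
Step 25. [r6c6∈{6}] r6c6 is down to just 6. So r6c6=6.
Step 26. [r2c3∈{3}] nothing but 3 survives at r2c3. So r2c3=3.
Step 27. [r5c9∈{6}] r5c9's peers cover all but 6 ⇒ r5c9=6.
Step 28. [r5c7∈{4}] only 4 remains possible at r5c7. So r5c7=4.
Step 29. [r1c5∈{2}] only 2 remains possible at r1c5, so r1c5=2.
Step 30. [r4c7∈{7}] only 7 remains possible at r4c7. So r4c7=7.
Step 31. [r5c4∈{8}] r5c4's peers cover all but 8. So r5c4=8.
Step 32. [r9c4∈{1}] only 1 remains possible at r9c4. So r9c4=1.
Step 33. [r3c8∈{3}] r3c8 has the single candidate 3. So r3c8=3.

Answer: 9 1 7 5 2 3 6 8 4 / 2 4 3 6 8 1 5 9 7 / 8 5 6 9 7 4 2 3 1 / 6 3 8 4 1 5 7 2 9 / 5 2 9 8 3 7 4 1 6 / 1 7 4 2 9 6 3 5 8 / 4 9 5 3 6 8 1 7 2 / 3 8 1 7 4 2 9 6 5 / 7 6 2 1 5 9 8 4 3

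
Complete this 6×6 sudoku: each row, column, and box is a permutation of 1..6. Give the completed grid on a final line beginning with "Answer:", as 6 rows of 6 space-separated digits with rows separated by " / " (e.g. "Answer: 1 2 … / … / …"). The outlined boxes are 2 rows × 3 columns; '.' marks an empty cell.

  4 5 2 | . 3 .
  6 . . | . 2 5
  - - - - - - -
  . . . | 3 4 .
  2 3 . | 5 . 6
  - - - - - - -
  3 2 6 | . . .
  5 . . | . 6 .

Step 1. [r1c6∈{1}] r1c6's peers cover all but 1, so r1c6=1.
Step 2. [r6c2∈{1,4}] in col 2, 4 fits only at r6c2, so r6c2=4.
Step 3. [r6c3∈{1}] only 1 remains possible at r6c3, so r6c3=1.
Step 4. [r5c4∈{1,4}] col 4 places 1 nowhere but r5c4. So r5c4=1.
Step 5. [r6c4∈{2}] r6c4 is down to just 2, so r6c4=2.
Step 6. [r3c1∈{1}] r3c1 is down to just 1. So r3c1=1.
Step 7. [r2c2∈{1}] r2c2 has the single candidate 1, so r2c2=1.
Step 8. [r3c3∈{5}] r3c3's peers cover all but 5. So r3c3=5.
Step 9. [r3c6∈{2}] r3c6 is down to just 2, so r3c6=2.
Step 10. [r4c5∈{1}] only 1 remains possible at r4c5, so r4c5=1.
Step 11. [r4c3∈{4}] nothing but 4 survives at r4c3, so r4c3=4.
Step 12. [r2c4∈{4}] r2c4 has the single candidate 4 ⇒ r2c4=4.
Step 13. [r6c6∈{3}] r6c6 has the single candidate 3, so r6c6=3.
Step 14. [r1c4∈{6}] r1c4 has the single candidate 6. So r1c4=6.
Step 15. [r2c3∈{3}] only 3 remains possible at r2c3. So r2c3=3.
Step 16. [r5c5∈{5}] r5c5 is down to just 5. So r5c5=5.
Step 17. [r5c6∈{4}] r5c6's peers cover all but 4 ⇒ r5c6=4.
Step 18. [r3c2∈{6}] r3c2's peers cover all but 6, so r3c2=6.

Answer: 4 5 2 6 3 1 / 6 1 3 4 2 5 / 1 6 5 3 4 2 / 2 3 4 5 1 6 / 3 2 6 1 5 4 / 5 4 1 2 6 3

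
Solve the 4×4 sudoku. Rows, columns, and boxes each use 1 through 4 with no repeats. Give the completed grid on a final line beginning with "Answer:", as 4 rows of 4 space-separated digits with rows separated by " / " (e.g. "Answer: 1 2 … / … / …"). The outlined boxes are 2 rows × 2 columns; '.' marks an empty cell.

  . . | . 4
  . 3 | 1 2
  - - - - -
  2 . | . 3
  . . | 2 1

Step 1. [r4c2∈{4}] r4c2 is down to just 4, so r4c2=4.
Step 2. [r1c2∈{1,2}] r1c2 is the only open cell in row 1 admitting 2 ⇒ r1c2=2.
Step 3. [r3c3∈{4}] nothing but 4 survives at r3c3, so r3c3=4.
Step 4. [r2c1∈{4}] r2c1 has the single candidate 4 ⇒ r2c1=4.
Step 5. [r4c1∈{3}] nothing but 3 survives at r4c1. So r4c1=3.
Step 6. [r1c1∈{1}] r1c1's peers cover all but 1. So r1c1=1.
Step 7. [r1c3∈{3}] only 3 remains possible at r1c3 ⇒ r1c3=3.
Step 8. [r3c2∈{1}] r3c2 is down to just 1. So r3c2=1.

Answer: 1 2 3 4 / 4 3 1 2 / 2 1 4 3 / 3 4 2 1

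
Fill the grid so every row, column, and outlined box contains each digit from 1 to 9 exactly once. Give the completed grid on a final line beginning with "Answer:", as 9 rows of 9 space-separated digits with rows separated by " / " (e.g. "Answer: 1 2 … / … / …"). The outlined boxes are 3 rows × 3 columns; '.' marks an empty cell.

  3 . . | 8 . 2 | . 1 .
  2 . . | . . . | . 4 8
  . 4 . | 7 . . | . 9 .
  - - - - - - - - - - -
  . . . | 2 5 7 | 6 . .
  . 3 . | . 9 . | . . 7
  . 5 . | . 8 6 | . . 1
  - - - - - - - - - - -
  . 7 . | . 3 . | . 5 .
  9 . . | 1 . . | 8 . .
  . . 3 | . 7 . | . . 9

Step 1. [r5c4∈{4}] nothing but 4 survives at r5c4. So r5c4=4.
Step 2. [r8c5∈{2,4,6}] col 5 places 2 nowhere but r8c5. So r8c5=2.
Step 3. [r8c2∈{6}] r8c2 is down to just 6. So r8c2=6.
Step 4. [r9c2∈{1,2,8}] r9c2 is the only open cell in col 2 admitting 2. So r9c2=2.
Step 5. [r4c2∈{1,8,9}] col 2 places 8 nowhere but r4c2, so r4c2=8.
Step 6. [r2c2∈{1,9}] 1 has one home in col 2: r2c2, so r2c2=1.
Step 7. [r4c3∈{1,4,9}] row 4 places 9 nowhere but r4c3, so r4c3=9.
Step 8. [r4c1∈{1,4}] row 4 places 1 nowhere but r4c1, so r4c1=1.
Step 9. [r4c9∈{3,4}] across row 4, 4 lands solely at r4c9, so r4c9=4.
Step 10. [r2c5∈{6}] nothing but 6 survives at r2c5 ⇒ r2c5=6.
Step 11. [r5c7∈{2,5}] across row 5, 5 lands solely at r5c7, so r5c7=5.
Step 12. [r6c4∈{3}] only 3 remains possible at r6c4, so r6c4=3.
Step 13. [r7c3∈{1,4,8}] r7c3 is the only open cell in col 3 admitting 1, so r7c3=1.
Step 14. [r3c3∈{5,6,8}] 8 has one home in col 3: r3c3. So r3c3=8.
Step 15. [r6c8∈{2}] r6c8 has the single candidate 2. So r6c8=2.
Step 16. [r5c1∈{6}] r5c1's peers cover all but 6 ⇒ r5c1=6.
Step 17. [r3c1∈{5}] only 5 remains possible at r3c1 ⇒ r3c1=5.
Step 18. [r3c9∈{2,3,6}] row 3 places 6 nowhere but r3c9, so r3c9=6.
Step 19. [r2c3∈{7}] r2c3 has the single candidate 7, so r2c3=7.
Step 20. [r6c3∈{4}] r6c3 has the single candidate 4. So r6c3=4.
Step 21. [r8c6∈{4,5}] across row 8, 4 lands solely at r8c6, so r8c6=4.
Step 22. [r3c7∈{2,3}] across row 3, 2 lands solely at r3c7 ⇒ r3c7=2.
Step 23. [r7c7∈{4}] r7c7 is down to just 4. So r7c7=4.
Step 24. [r7c4∈{6,9}] across row 7, 6 lands solely at r7c4. So r7c4=6.
Step 25. [r2c4∈{5,9}] r2c4 is the only open cell in col 4 admitting 9. So r2c4=9.
Step 26. [r7c1∈{8}] r7c1 is down to just 8. So r7c1=8.
Step 27. [r3c6∈{1,3}] r3c6 is the only open cell in row 3 admitting 3 ⇒ r3c6=3.
Step 28. [r4c8∈{3}] r4c8 has the single candidate 3, so r4c8=3.
Step 29. [r9c4∈{5}] r9c4's peers cover all but 5, so r9c4=5.
Step 30. [r1c7∈{7}] r1c7's peers cover all but 7 ⇒ r1c7=7.
Step 31. [r1c9∈{5}] r1c9's peers cover all but 5, so r1c9=5.
Step 32. [r8c9∈{3}] r8c9 has the single candidate 3. So r8c9=3.
Step 33. [r9c7∈{1}] r9c7's peers cover all but 1, so r9c7=1.
Step 34. [r7c6∈{9}] r7c6 has the single candidate 9, so r7c6=9.
Step 35. [r5c6∈{1}] nothing but 1 survives at r5c6 ⇒ r5c6=1.
Step 36. [r1c3∈{6}] r1c3 has the single candidate 6 ⇒ r1c3=6.
Step 37. [r5c8∈{8}] nothing but 8 survives at r5c8. So r5c8=8.
Step 38. [r5c3∈{2}] r5c3 has the single candidate 2. So r5c3=2.
Step 39. [r7c9∈{2}] only 2 remains possible at r7c9. So r7c9=2.
Step 40. [r9c1∈{4}] r9c1's peers cover all but 4, so r9c1=4.
Step 41. [r3c5∈{1}] nothing but 1 survives at r3c5. So r3c5=1.
Step 42. [r8c8∈{7}] r8c8's peers cover all but 7 ⇒ r8c8=7.
Step 43. [r2c6∈{5}] r2c6's peers cover all but 5, so r2c6=5.
Step 44. [r8c3∈{5}] r8c3's peers cover all but 5 ⇒ r8c3=5.
Step 45. [r6c7∈{9}] r6c7 is down to just 9 ⇒ r6c7=9.
Step 46. [r9c8∈{6}] nothing but 6 survives at r9c8. So r9c8=6.
Step 47. [r1c5∈{4}] r1c5 is down to just 4, so r1c5=4.
Step 48. [r2c7∈{3}] nothing but 3 survives at r2c7 ⇒ r2c7=3.
Step 49. [r9c6∈{8}] r9c6 is down to just 8, so r9c6=8.
Step 50. [r1c2∈{9}] r1c2's peers cover all but 9. So r1c2=9.
Step 51. [r6c1∈{7}] r6c1 is down to just 7. So r6c1=7.

Answer: 3 9 6 8 4 2 7 1 5 / 2 1 7 9 6 5 3 4 8 / 5 4 8 7 1 3 2 9 6 / 1 8 9 2 5 7 6 3 4 / 6 3 2 4 9 1 5 8 7 / 7 5 4 3 8 6 9 2 1 / 8 7 1 6 3 9 4 5 2 / 9 6 5 1 2 4 8 7 3 / 4 2 3 5 7 8 1 6 9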